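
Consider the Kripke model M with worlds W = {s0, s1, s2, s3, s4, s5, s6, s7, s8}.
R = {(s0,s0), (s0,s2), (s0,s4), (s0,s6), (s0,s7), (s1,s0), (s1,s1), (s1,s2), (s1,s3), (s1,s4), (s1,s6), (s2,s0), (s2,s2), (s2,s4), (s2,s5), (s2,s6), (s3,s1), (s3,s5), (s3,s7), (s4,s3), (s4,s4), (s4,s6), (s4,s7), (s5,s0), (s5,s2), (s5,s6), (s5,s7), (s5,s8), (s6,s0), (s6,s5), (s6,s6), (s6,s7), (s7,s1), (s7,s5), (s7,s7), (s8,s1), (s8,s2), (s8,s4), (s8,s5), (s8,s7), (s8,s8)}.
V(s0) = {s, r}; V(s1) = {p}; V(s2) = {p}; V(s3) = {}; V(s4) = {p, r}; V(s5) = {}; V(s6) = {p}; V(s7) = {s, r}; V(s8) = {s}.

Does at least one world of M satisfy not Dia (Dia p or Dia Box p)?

No

Recall that Box ψ holds at a world iff ψ holds at every accessible world, and Dia ψ holds iff ψ holds at some accessible world.
Let φ = not Dia (Dia p or Dia Box p). Evaluate φ at each world:
  s0 (successors {s0, s2, s4, s6, s7}): φ is false.
  s1 (successors {s0, s1, s2, s3, s4, s6}): φ is false.
  s2 (successors {s0, s2, s4, s5, s6}): φ is false.
  s3 (successors {s1, s5, s7}): φ is false.
  s4 (successors {s3, s4, s6, s7}): φ is false.
  s5 (successors {s0, s2, s6, s7, s8}): φ is false.
  s6 (successors {s0, s5, s6, s7}): φ is false.
  s7 (successors {s1, s5, s7}): φ is false.
  s8 (successors {s1, s2, s4, s5, s7, s8}): φ is false.
For instance, at s2:
  At s2: Dia (Dia p or Dia Box p) is true, so not Dia (Dia p or Dia Box p) is false.
    At s2: Dia (Dia p or Dia Box p) requires Dia p or Dia Box p at some successor in {s0, s2, s4, s5, s6}.
      Dia p or Dia Box p holds at s0, so Dia (Dia p or Dia Box p) is true at s2.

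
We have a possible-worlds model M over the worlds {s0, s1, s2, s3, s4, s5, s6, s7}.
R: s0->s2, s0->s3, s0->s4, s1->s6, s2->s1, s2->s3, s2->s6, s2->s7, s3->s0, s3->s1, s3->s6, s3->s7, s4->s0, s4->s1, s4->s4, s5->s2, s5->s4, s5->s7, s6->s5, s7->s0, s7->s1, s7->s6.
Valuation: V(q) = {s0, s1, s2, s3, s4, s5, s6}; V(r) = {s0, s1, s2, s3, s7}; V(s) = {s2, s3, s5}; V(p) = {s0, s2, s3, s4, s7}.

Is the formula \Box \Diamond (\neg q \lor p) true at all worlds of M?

No

Recall that \Box ψ holds at a world iff ψ holds at every accessible world, and \Diamond ψ holds iff ψ holds at some accessible world.
Let φ = \Box \Diamond (\neg q \lor p). Evaluate φ at each world:
  s0 (successors {s2, s3, s4}): φ is true.
  s1 (successors {s6}): φ is false.
  s2 (successors {s1, s3, s6, s7}): φ is false.
  s3 (successors {s0, s1, s6, s7}): φ is false.
  s4 (successors {s0, s1, s4}): φ is false.
  s5 (successors {s2, s4, s7}): φ is true.
  s6 (successors {s5}): φ is true.
  s7 (successors {s0, s1, s6}): φ is false.
Detail at s1 (counterexample):
  At s1: \Box \Diamond (\neg q \lor p) requires \Diamond (\neg q \lor p) at every successor {s6}.
    \Diamond (\neg q \lor p) fails at s6, so \Box \Diamond (\neg q \lor p) is false at s1.
      At s6: \Diamond (\neg q \lor p) requires \neg q \lor p at some successor in {s5}.
        At s5: \neg q \lor p is false.
      So \Diamond (\neg q \lor p) is false at s6.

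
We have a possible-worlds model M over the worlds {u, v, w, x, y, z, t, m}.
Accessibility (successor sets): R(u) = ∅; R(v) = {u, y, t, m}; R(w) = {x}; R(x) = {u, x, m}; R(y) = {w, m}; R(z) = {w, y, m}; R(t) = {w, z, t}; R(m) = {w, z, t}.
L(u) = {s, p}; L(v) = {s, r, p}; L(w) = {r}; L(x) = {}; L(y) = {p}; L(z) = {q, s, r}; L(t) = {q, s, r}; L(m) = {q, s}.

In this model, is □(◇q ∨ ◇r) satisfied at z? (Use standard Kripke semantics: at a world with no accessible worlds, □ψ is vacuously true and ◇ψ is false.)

No

At z: □(◇q ∨ ◇r) requires ◇q ∨ ◇r at every successor {w, y, m}.
  ◇q ∨ ◇r fails at w, so □(◇q ∨ ◇r) is false at z.
    At w: ◇q is false, ◇r is false, so ◇q ∨ ◇r is false.
      At w: ◇q requires q at some successor in {x}.
        At x: q is false.
      So ◇q is false at w.
      At w: ◇r requires r at some successor in {x}.
        At x: r is false.
      So ◇r is false at w.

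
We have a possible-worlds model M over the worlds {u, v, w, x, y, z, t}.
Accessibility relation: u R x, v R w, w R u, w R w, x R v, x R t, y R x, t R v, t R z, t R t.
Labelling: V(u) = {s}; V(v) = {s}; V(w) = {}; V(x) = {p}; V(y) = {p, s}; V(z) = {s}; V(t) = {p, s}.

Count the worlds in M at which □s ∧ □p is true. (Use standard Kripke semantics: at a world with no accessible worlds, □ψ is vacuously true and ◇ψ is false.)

Let φ = □s ∧ □p. Evaluate φ at each world:
  u (successors {x}): φ is false.
  v (successors {w}): φ is false.
  w (successors {u, w}): φ is false.
  x (successors {v, t}): φ is false.
  y (successors {x}): φ is false.
  z (successors ∅): φ is true.
  t (successors {v, z, t}): φ is false.
For instance, at v:
  At v: □s is false, □p is false, so □s ∧ □p is false.
    At v: □s requires s at every successor {w}.
      s fails at w, so □s is false at v.
    At v: □p requires p at every successor {w}.
      p fails at w, so □p is false at v.
Satisfying worlds: {z}

1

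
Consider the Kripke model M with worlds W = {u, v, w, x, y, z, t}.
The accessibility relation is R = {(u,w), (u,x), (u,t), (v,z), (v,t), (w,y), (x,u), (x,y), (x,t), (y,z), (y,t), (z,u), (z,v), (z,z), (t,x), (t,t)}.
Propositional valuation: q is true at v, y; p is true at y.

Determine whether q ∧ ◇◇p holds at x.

No

At x: q is false, ◇◇p is false, so q ∧ ◇◇p is false.
  At x: ◇◇p requires ◇p at some successor in {u, y, t}.
    At u: ◇p is false.
    At y: ◇p is false.
    At t: ◇p is false.
  So ◇◇p is false at x.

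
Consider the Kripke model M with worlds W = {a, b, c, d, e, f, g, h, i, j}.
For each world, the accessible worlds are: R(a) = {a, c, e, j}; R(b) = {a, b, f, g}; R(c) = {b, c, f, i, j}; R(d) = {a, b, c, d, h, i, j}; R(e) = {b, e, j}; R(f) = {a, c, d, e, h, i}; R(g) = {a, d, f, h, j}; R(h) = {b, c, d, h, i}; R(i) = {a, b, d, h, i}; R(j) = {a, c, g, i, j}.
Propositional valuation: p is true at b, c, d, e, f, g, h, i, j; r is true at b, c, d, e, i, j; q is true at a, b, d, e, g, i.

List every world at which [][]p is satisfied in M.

Let φ = [][]p. Evaluate φ at each world:
  a (successors {a, c, e, j}): φ is false.
  b (successors {a, b, f, g}): φ is false.
  c (successors {b, c, f, i, j}): φ is false.
  d (successors {a, b, c, d, h, i, j}): φ is false.
  e (successors {b, e, j}): φ is false.
  f (successors {a, c, d, e, h, i}): φ is false.
  g (successors {a, d, f, h, j}): φ is false.
  h (successors {b, c, d, h, i}): φ is false.
  i (successors {a, b, d, h, i}): φ is false.
  j (successors {a, c, g, i, j}): φ is false.
For instance, at c:
  At c: [][]p requires []p at every successor {b, c, f, i, j}.
    []p fails at b, so [][]p is false at c.
      At b: []p requires p at every successor {a, b, f, g}.
        p fails at a, so []p is false at b.
Satisfying worlds: none.

none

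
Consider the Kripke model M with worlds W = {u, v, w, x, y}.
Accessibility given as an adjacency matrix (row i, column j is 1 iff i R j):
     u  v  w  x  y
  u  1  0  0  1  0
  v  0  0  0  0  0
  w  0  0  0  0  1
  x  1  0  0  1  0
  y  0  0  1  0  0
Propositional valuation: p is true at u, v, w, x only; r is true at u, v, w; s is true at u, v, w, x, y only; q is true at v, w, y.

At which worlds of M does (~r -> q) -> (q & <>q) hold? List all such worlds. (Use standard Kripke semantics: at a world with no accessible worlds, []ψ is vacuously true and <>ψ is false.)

Let φ = (~r -> q) -> (q & <>q). Evaluate φ at each world:
  u (successors {u, x}): φ is false.
  v (successors ∅): φ is false.
  w (successors {y}): φ is true.
  x (successors {u, x}): φ is true.
  y (successors {w}): φ is true.
For instance, at x:
  At x: ~r -> q is false, q & <>q is false, so (~r -> q) -> (q & <>q) is true.
    At x: q is false, <>q is false, so q & <>q is false.
      At x: <>q requires q at some successor in {u, x}.
        At u: q is false.
        At x: q is false.
      So <>q is false at x.
Satisfying worlds: {w, x, y}

w, x, y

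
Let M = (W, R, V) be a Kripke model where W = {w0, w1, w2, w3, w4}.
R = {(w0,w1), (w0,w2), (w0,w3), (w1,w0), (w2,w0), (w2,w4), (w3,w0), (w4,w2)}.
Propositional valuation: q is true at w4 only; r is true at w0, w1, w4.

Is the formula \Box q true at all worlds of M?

Let φ = \Box q. Evaluate φ at each world:
  w0 (successors {w1, w2, w3}): φ is false.
  w1 (successors {w0}): φ is false.
  w2 (successors {w0, w4}): φ is false.
  w3 (successors {w0}): φ is false.
  w4 (successors {w2}): φ is false.
Detail at w0 (counterexample):
  At w0: \Box q requires q at every successor {w1, w2, w3}.
    q fails at w1, so \Box q is false at w0.

No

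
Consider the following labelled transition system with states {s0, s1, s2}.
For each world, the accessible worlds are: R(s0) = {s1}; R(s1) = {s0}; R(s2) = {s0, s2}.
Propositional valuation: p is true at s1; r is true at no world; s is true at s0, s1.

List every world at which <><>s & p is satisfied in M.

s1

Let φ = <><>s & p. Evaluate φ at each world:
  s0 (successors {s1}): φ is false.
  s1 (successors {s0}): φ is true.
  s2 (successors {s0, s2}): φ is false.
For instance, at s1:
  At s1: <><>s is true, p is true, so <><>s & p is true.
    At s1: <><>s requires <>s at some successor in {s0}.
      <>s holds at s0, so <><>s is true at s1.
Satisfying worlds: {s1}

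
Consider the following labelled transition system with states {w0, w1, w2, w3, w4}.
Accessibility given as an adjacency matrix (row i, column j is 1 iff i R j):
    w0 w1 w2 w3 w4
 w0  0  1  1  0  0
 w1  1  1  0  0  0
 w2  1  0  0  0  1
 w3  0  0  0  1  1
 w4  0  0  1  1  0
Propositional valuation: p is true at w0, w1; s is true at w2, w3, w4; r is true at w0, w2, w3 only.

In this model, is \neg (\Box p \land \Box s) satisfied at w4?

Yes

At w4: \Box p \land \Box s is false, so \neg (\Box p \land \Box s) is true.
  At w4: \Box p is false, \Box s is true, so \Box p \land \Box s is false.
    At w4: \Box p requires p at every successor {w2, w3}.
      p fails at w2, so \Box p is false at w4.
    At w4: \Box s requires s at every successor {w2, w3}.
      At w2: s is true.
      At w3: s is true.
    So \Box s is true at w4.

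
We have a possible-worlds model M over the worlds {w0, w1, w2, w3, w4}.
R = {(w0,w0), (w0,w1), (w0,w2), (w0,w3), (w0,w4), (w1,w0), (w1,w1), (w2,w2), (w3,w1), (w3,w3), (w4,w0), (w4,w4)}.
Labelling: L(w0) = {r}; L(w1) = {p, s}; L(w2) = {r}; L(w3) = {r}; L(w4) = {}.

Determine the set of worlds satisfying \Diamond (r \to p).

w0, w1, w3, w4

Let φ = \Diamond (r \to p). Evaluate φ at each world:
  w0 (successors {w0, w1, w2, w3, w4}): φ is true.
  w1 (successors {w0, w1}): φ is true.
  w2 (successors {w2}): φ is false.
  w3 (successors {w1, w3}): φ is true.
  w4 (successors {w0, w4}): φ is true.
For instance, at w0:
  At w0: \Diamond (r \to p) requires r \to p at some successor in {w0, w1, w2, w3, w4}.
    r \to p holds at w1, so \Diamond (r \to p) is true at w0.
Satisfying worlds: {w0, w1, w3, w4}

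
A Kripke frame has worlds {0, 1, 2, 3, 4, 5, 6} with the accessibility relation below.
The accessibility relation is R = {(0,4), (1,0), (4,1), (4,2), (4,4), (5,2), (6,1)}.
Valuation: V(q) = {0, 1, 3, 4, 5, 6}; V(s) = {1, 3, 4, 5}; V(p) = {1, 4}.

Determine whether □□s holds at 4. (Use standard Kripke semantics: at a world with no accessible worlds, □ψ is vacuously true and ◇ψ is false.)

No

Recall that □ψ holds at a world iff ψ holds at every accessible world, and ◇ψ holds iff ψ holds at some accessible world.
At 4: □□s requires □s at every successor {1, 2, 4}.
  □s fails at 1, so □□s is false at 4.
    At 1: □s requires s at every successor {0}.
      s fails at 0, so □s is false at 1.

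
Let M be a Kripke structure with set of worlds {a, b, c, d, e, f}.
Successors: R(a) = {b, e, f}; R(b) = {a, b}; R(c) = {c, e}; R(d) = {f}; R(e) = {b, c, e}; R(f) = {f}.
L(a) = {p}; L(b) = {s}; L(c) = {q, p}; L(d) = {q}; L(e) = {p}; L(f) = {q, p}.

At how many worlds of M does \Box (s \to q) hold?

3

Let φ = \Box (s \to q). Evaluate φ at each world:
  a (successors {b, e, f}): φ is false.
  b (successors {a, b}): φ is false.
  c (successors {c, e}): φ is true.
  d (successors {f}): φ is true.
  e (successors {b, c, e}): φ is false.
  f (successors {f}): φ is true.
For instance, at d:
  At d: \Box (s \to q) requires s \to q at every successor {f}.
    At f: s \to q is true.
  So \Box (s \to q) is true at d.
Satisfying worlds: {c, d, f}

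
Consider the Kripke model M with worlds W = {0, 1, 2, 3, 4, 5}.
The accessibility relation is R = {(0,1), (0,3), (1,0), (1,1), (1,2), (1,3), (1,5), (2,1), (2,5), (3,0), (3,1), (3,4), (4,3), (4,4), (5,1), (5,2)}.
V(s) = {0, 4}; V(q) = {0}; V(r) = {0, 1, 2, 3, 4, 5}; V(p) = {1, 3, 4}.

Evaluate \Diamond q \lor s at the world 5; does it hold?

At 5: \Diamond q is false, s is false, so \Diamond q \lor s is false.
  At 5: \Diamond q requires q at some successor in {1, 2}.
    At 1: q is false.
    At 2: q is false.
  So \Diamond q is false at 5.

No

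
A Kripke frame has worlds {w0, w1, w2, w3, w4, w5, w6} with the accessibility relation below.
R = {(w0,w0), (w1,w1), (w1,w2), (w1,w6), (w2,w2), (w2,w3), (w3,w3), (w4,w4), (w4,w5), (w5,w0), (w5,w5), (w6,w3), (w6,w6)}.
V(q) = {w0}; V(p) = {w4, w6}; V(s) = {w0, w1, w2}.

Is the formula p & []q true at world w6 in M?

No

At w6: p is true, []q is false, so p & []q is false.
  At w6: []q requires q at every successor {w3, w6}.
    q fails at w3, so []q is false at w6.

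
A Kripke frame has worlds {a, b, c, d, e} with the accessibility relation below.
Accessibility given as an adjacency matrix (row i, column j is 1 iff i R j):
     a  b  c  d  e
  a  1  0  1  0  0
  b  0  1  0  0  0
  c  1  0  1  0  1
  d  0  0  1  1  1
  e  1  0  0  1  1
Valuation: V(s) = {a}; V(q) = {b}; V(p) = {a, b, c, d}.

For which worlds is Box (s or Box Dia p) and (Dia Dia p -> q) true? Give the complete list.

Let φ = Box (s or Box Dia p) and (Dia Dia p -> q). Evaluate φ at each world:
  a (successors {a, c}): φ is false.
  b (successors {b}): φ is true.
  c (successors {a, c, e}): φ is false.
  d (successors {c, d, e}): φ is false.
  e (successors {a, d, e}): φ is false.
For instance, at d:
  At d: Box (s or Box Dia p) is true, Dia Dia p -> q is false, so Box (s or Box Dia p) and (Dia Dia p -> q) is false.
    At d: Box (s or Box Dia p) requires s or Box Dia p at every successor {c, d, e}.
      At c: s or Box Dia p is true.
      At d: s or Box Dia p is true.
      At e: s or Box Dia p is true.
    So Box (s or Box Dia p) is true at d.
    At d: Dia Dia p is true, q is false, so Dia Dia p -> q is false.
      At d: Dia Dia p requires Dia p at some successor in {c, d, e}.
        Dia p holds at c, so Dia Dia p is true at d.
Satisfying worlds: {b}

b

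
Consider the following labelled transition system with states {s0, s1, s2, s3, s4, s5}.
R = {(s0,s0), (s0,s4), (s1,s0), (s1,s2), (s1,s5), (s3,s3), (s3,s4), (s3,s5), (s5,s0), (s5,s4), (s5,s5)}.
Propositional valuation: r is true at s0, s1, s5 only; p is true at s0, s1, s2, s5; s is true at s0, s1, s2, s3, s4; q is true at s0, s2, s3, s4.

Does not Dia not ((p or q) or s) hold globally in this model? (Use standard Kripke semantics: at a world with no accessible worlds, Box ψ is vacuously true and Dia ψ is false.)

Recall that Dia ψ holds at a world iff ψ holds at some accessible world.
Let φ = not Dia not ((p or q) or s). Evaluate φ at each world:
  s0 (successors {s0, s4}): φ is true.
  s1 (successors {s0, s2, s5}): φ is true.
  s2 (successors ∅): φ is true.
  s3 (successors {s3, s4, s5}): φ is true.
  s4 (successors ∅): φ is true.
  s5 (successors {s0, s4, s5}): φ is true.
For instance, at s3:
  At s3: Dia not ((p or q) or s) is false, so not Dia not ((p or q) or s) is true.
    At s3: Dia not ((p or q) or s) requires not ((p or q) or s) at some successor in {s3, s4, s5}.
      At s3: not ((p or q) or s) is false.
      At s4: not ((p or q) or s) is false.
      At s5: not ((p or q) or s) is false.
    So Dia not ((p or q) or s) is false at s3.

Yes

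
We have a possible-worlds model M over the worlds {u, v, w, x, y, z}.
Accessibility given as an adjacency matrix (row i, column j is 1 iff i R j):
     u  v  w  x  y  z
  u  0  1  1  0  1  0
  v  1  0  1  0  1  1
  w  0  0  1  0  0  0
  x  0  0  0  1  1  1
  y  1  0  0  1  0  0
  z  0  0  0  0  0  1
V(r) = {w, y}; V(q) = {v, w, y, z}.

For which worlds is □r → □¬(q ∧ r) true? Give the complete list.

u, v, x, y, z

Let φ = □r → □¬(q ∧ r). Evaluate φ at each world:
  u (successors {v, w, y}): φ is true.
  v (successors {u, w, y, z}): φ is true.
  w (successors {w}): φ is false.
  x (successors {x, y, z}): φ is true.
  y (successors {u, x}): φ is true.
  z (successors {z}): φ is true.
For instance, at u:
  At u: □r is false, □¬(q ∧ r) is false, so □r → □¬(q ∧ r) is true.
    At u: □r requires r at every successor {v, w, y}.
      r fails at v, so □r is false at u.
    At u: □¬(q ∧ r) requires ¬(q ∧ r) at every successor {v, w, y}.
      ¬(q ∧ r) fails at w, so □¬(q ∧ r) is false at u.
Satisfying worlds: {u, v, x, y, z}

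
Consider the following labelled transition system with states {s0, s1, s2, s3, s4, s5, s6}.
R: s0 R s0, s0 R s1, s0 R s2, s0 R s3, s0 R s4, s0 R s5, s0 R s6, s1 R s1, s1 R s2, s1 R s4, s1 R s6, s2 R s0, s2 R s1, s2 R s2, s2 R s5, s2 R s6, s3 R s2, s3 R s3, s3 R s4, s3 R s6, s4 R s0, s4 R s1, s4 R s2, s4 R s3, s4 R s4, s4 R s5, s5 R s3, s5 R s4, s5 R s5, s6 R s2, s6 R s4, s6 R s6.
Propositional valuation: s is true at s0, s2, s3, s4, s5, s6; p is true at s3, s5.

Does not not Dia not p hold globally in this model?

Let φ = not not Dia not p. Evaluate φ at each world:
  s0 (successors {s0, s1, s2, s3, s4, s5, s6}): φ is true.
  s1 (successors {s1, s2, s4, s6}): φ is true.
  s2 (successors {s0, s1, s2, s5, s6}): φ is true.
  s3 (successors {s2, s3, s4, s6}): φ is true.
  s4 (successors {s0, s1, s2, s3, s4, s5}): φ is true.
  s5 (successors {s3, s4, s5}): φ is true.
  s6 (successors {s2, s4, s6}): φ is true.
For instance, at s3:
  At s3: not Dia not p is false, so not not Dia not p is true.
    At s3: Dia not p is true, so not Dia not p is false.
      At s3: Dia not p requires not p at some successor in {s2, s3, s4, s6}.
        not p holds at s2, so Dia not p is true at s3.

Yes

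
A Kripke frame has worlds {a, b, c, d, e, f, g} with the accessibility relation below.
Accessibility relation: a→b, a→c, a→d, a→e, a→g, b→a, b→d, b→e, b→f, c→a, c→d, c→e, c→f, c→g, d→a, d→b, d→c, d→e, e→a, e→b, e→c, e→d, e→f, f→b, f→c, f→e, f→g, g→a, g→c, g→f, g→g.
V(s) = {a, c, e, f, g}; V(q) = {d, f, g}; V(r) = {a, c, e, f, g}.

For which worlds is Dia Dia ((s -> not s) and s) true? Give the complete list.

Let φ = Dia Dia ((s -> not s) and s). Evaluate φ at each world:
  a (successors {b, c, d, e, g}): φ is false.
  b (successors {a, d, e, f}): φ is false.
  c (successors {a, d, e, f, g}): φ is false.
  d (successors {a, b, c, e}): φ is false.
  e (successors {a, b, c, d, f}): φ is false.
  f (successors {b, c, e, g}): φ is false.
  g (successors {a, c, f, g}): φ is false.
For instance, at c:
  At c: Dia Dia ((s -> not s) and s) requires Dia ((s -> not s) and s) at some successor in {a, d, e, f, g}.
    At a: Dia ((s -> not s) and s) is false.
    At d: Dia ((s -> not s) and s) is false.
    At e: Dia ((s -> not s) and s) is false.
    At f: Dia ((s -> not s) and s) is false.
    At g: Dia ((s -> not s) and s) is false.
  So Dia Dia ((s -> not s) and s) is false at c.
Satisfying worlds: none.

none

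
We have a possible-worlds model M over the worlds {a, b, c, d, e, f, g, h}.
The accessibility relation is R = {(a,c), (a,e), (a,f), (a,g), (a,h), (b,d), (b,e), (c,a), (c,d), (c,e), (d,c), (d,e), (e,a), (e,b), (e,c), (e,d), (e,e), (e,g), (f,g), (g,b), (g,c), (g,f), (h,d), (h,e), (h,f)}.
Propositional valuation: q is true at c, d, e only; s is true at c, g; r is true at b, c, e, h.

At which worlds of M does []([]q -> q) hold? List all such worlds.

Let φ = []([]q -> q). Evaluate φ at each world:
  a (successors {c, e, f, g, h}): φ is true.
  b (successors {d, e}): φ is true.
  c (successors {a, d, e}): φ is true.
  d (successors {c, e}): φ is true.
  e (successors {a, b, c, d, e, g}): φ is false.
  f (successors {g}): φ is true.
  g (successors {b, c, f}): φ is false.
  h (successors {d, e, f}): φ is true.
For instance, at g:
  At g: []([]q -> q) requires []q -> q at every successor {b, c, f}.
    []q -> q fails at b, so []([]q -> q) is false at g.
      At b: []q is true, q is false, so []q -> q is false.
Satisfying worlds: {a, b, c, d, f, h}

a, b, c, d, f, h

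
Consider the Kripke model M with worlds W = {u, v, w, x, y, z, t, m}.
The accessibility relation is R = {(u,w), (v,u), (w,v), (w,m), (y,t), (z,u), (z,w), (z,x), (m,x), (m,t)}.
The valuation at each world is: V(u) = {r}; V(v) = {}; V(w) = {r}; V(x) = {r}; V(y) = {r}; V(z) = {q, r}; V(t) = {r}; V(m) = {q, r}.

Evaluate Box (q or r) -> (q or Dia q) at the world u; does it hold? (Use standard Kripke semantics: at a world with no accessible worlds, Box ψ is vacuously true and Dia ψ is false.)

At u: Box (q or r) is true, q or Dia q is false, so Box (q or r) -> (q or Dia q) is false.
  At u: Box (q or r) requires q or r at every successor {w}.
    At w: q or r is true.
  So Box (q or r) is true at u.
  At u: q is false, Dia q is false, so q or Dia q is false.
    At u: Dia q requires q at some successor in {w}.
      At w: q is false.
    So Dia q is false at u.

No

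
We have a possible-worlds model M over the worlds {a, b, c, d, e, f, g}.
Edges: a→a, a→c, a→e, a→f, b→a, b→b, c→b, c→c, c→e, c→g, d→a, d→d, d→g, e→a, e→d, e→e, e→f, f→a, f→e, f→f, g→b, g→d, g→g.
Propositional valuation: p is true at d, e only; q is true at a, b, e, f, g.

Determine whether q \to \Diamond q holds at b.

Yes

At b: q is true, \Diamond q is true, so q \to \Diamond q is true.
  At b: \Diamond q requires q at some successor in {a, b}.
    q holds at a, so \Diamond q is true at b.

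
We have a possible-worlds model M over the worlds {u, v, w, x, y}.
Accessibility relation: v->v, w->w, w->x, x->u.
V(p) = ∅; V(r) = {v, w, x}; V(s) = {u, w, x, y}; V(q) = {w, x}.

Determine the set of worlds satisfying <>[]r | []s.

u, v, w, x, y

Let φ = <>[]r | []s. Evaluate φ at each world:
  u (successors ∅): φ is true.
  v (successors {v}): φ is true.
  w (successors {w, x}): φ is true.
  x (successors {u}): φ is true.
  y (successors ∅): φ is true.
For instance, at w:
  At w: <>[]r is true, []s is true, so <>[]r | []s is true.
    At w: <>[]r requires []r at some successor in {w, x}.
      []r holds at w, so <>[]r is true at w.
    At w: []s requires s at every successor {w, x}.
      At w: s is true.
      At x: s is true.
    So []s is true at w.
Satisfying worlds: {u, v, w, x, y}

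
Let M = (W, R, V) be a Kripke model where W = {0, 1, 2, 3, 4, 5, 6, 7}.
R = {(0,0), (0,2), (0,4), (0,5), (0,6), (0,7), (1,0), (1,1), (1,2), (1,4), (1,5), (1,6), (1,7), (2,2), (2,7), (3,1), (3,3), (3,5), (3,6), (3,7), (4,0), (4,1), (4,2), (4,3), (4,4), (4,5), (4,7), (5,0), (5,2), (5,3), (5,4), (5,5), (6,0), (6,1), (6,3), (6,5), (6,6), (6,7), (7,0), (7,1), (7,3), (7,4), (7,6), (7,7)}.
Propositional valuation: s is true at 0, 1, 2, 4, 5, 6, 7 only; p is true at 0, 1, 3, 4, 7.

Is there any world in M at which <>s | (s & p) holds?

Let φ = <>s | (s & p). Evaluate φ at each world:
  0 (successors {0, 2, 4, 5, 6, 7}): φ is true.
  1 (successors {0, 1, 2, 4, 5, 6, 7}): φ is true.
  2 (successors {2, 7}): φ is true.
  3 (successors {1, 3, 5, 6, 7}): φ is true.
  4 (successors {0, 1, 2, 3, 4, 5, 7}): φ is true.
  5 (successors {0, 2, 3, 4, 5}): φ is true.
  6 (successors {0, 1, 3, 5, 6, 7}): φ is true.
  7 (successors {0, 1, 3, 4, 6, 7}): φ is true.
Detail at 0 (witness):
  At 0: <>s is true, s & p is true, so <>s | (s & p) is true.
    At 0: <>s requires s at some successor in {0, 2, 4, 5, 6, 7}.
      s holds at 0, so <>s is true at 0.

Yes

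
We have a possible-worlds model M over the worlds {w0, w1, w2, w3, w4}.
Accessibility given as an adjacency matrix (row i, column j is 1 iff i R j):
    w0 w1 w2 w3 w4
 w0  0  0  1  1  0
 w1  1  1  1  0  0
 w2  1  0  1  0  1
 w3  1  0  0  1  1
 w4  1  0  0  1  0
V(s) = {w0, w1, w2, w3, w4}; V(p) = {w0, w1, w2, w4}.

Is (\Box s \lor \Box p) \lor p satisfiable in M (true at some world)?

Recall that \Box ψ holds at a world iff ψ holds at every accessible world, and \Diamond ψ holds iff ψ holds at some accessible world.
Let φ = (\Box s \lor \Box p) \lor p. Evaluate φ at each world:
  w0 (successors {w2, w3}): φ is true.
  w1 (successors {w0, w1, w2}): φ is true.
  w2 (successors {w0, w2, w4}): φ is true.
  w3 (successors {w0, w3, w4}): φ is true.
  w4 (successors {w0, w3}): φ is true.
Detail at w0 (witness):
  At w0: \Box s \lor \Box p is true, p is true, so (\Box s \lor \Box p) \lor p is true.
    At w0: \Box s is true, \Box p is false, so \Box s \lor \Box p is true.
      At w0: \Box s requires s at every successor {w2, w3}.
        At w2: s is true.
        At w3: s is true.
      So \Box s is true at w0.
      At w0: \Box p requires p at every successor {w2, w3}.
        p fails at w3, so \Box p is false at w0.

Yes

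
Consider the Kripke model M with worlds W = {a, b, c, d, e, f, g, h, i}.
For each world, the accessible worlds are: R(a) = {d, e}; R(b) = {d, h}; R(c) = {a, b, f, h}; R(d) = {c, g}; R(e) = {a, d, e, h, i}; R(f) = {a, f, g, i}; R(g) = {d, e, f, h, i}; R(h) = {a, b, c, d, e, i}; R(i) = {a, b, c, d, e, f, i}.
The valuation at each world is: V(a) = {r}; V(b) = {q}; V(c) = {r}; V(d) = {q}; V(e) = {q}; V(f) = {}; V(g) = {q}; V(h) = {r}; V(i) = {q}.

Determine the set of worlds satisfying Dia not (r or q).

Let φ = Dia not (r or q). Evaluate φ at each world:
  a (successors {d, e}): φ is false.
  b (successors {d, h}): φ is false.
  c (successors {a, b, f, h}): φ is true.
  d (successors {c, g}): φ is false.
  e (successors {a, d, e, h, i}): φ is false.
  f (successors {a, f, g, i}): φ is true.
  g (successors {d, e, f, h, i}): φ is true.
  h (successors {a, b, c, d, e, i}): φ is false.
  i (successors {a, b, c, d, e, f, i}): φ is true.
For instance, at c:
  At c: Dia not (r or q) requires not (r or q) at some successor in {a, b, f, h}.
    not (r or q) holds at f, so Dia not (r or q) is true at c.
Satisfying worlds: {c, f, g, i}

c, f, g, i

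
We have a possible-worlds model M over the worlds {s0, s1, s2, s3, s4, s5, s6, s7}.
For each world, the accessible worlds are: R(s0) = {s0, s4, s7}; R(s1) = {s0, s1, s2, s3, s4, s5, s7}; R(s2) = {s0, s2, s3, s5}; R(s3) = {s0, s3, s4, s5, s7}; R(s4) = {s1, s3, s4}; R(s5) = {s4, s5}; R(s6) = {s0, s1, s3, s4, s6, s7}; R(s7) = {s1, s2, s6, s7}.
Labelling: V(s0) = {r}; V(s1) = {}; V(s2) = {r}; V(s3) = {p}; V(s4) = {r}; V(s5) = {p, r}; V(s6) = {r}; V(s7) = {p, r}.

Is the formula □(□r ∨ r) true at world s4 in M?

At s4: □(□r ∨ r) requires □r ∨ r at every successor {s1, s3, s4}.
  □r ∨ r fails at s1, so □(□r ∨ r) is false at s4.
    At s1: □r is false, r is false, so □r ∨ r is false.
      At s1: □r requires r at every successor {s0, s1, s2, s3, s4, s5, s7}.
        r fails at s1, so □r is false at s1.

No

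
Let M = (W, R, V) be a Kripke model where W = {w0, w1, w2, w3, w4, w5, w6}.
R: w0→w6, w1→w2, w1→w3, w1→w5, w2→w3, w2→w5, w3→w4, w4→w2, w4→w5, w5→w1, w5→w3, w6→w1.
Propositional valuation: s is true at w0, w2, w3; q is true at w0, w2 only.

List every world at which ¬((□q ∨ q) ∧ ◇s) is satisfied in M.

Let φ = ¬((□q ∨ q) ∧ ◇s). Evaluate φ at each world:
  w0 (successors {w6}): φ is true.
  w1 (successors {w2, w3, w5}): φ is true.
  w2 (successors {w3, w5}): φ is false.
  w3 (successors {w4}): φ is true.
  w4 (successors {w2, w5}): φ is true.
  w5 (successors {w1, w3}): φ is true.
  w6 (successors {w1}): φ is true.
For instance, at w6:
  At w6: (□q ∨ q) ∧ ◇s is false, so ¬((□q ∨ q) ∧ ◇s) is true.
    At w6: □q ∨ q is false, ◇s is false, so (□q ∨ q) ∧ ◇s is false.
      At w6: □q is false, q is false, so □q ∨ q is false.
      At w6: ◇s requires s at some successor in {w1}.
        At w1: s is false.
      So ◇s is false at w6.
Satisfying worlds: {w0, w1, w3, w4, w5, w6}

w0, w1, w3, w4, w5, w6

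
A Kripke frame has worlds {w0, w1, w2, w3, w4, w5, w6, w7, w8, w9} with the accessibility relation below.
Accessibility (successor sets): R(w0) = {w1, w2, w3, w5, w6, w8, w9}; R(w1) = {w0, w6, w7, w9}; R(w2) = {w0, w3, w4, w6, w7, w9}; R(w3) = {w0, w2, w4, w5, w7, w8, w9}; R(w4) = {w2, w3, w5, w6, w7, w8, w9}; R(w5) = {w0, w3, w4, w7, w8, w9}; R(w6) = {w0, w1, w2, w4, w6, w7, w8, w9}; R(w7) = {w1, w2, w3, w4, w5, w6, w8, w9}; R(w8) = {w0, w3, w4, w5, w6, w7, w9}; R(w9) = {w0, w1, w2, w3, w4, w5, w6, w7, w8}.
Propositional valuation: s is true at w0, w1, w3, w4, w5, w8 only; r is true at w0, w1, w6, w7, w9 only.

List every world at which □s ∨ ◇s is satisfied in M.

w0, w1, w2, w3, w4, w5, w6, w7, w8, w9

Let φ = □s ∨ ◇s. Evaluate φ at each world:
  w0 (successors {w1, w2, w3, w5, w6, w8, w9}): φ is true.
  w1 (successors {w0, w6, w7, w9}): φ is true.
  w2 (successors {w0, w3, w4, w6, w7, w9}): φ is true.
  w3 (successors {w0, w2, w4, w5, w7, w8, w9}): φ is true.
  w4 (successors {w2, w3, w5, w6, w7, w8, w9}): φ is true.
  w5 (successors {w0, w3, w4, w7, w8, w9}): φ is true.
  w6 (successors {w0, w1, w2, w4, w6, w7, w8, w9}): φ is true.
  w7 (successors {w1, w2, w3, w4, w5, w6, w8, w9}): φ is true.
  w8 (successors {w0, w3, w4, w5, w6, w7, w9}): φ is true.
  w9 (successors {w0, w1, w2, w3, w4, w5, w6, w7, w8}): φ is true.
For instance, at w2:
  At w2: □s is false, ◇s is true, so □s ∨ ◇s is true.
    At w2: □s requires s at every successor {w0, w3, w4, w6, w7, w9}.
      s fails at w6, so □s is false at w2.
    At w2: ◇s requires s at some successor in {w0, w3, w4, w6, w7, w9}.
      s holds at w0, so ◇s is true at w2.
Satisfying worlds: {w0, w1, w2, w3, w4, w5, w6, w7, w8, w9}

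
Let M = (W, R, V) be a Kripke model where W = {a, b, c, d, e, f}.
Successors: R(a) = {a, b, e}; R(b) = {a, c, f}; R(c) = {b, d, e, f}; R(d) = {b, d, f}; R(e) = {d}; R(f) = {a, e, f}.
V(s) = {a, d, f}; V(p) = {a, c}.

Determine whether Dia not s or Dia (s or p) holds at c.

Yes

At c: Dia not s is true, Dia (s or p) is true, so Dia not s or Dia (s or p) is true.
  At c: Dia not s requires not s at some successor in {b, d, e, f}.
    not s holds at b, so Dia not s is true at c.
  At c: Dia (s or p) requires s or p at some successor in {b, d, e, f}.
    s or p holds at d, so Dia (s or p) is true at c.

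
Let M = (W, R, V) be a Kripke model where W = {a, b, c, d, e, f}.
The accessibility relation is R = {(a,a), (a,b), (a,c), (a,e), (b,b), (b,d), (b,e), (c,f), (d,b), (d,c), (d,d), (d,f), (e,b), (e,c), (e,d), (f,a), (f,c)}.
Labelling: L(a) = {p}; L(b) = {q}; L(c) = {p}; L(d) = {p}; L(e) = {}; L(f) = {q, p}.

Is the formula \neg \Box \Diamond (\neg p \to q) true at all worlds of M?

Let φ = \neg \Box \Diamond (\neg p \to q). Evaluate φ at each world:
  a (successors {a, b, c, e}): φ is false.
  b (successors {b, d, e}): φ is false.
  c (successors {f}): φ is false.
  d (successors {b, c, d, f}): φ is false.
  e (successors {b, c, d}): φ is false.
  f (successors {a, c}): φ is false.
Detail at a (counterexample):
  At a: \Box \Diamond (\neg p \to q) is true, so \neg \Box \Diamond (\neg p \to q) is false.
    At a: \Box \Diamond (\neg p \to q) requires \Diamond (\neg p \to q) at every successor {a, b, c, e}.
      At a: \Diamond (\neg p \to q) is true.
      At b: \Diamond (\neg p \to q) is true.
      At c: \Diamond (\neg p \to q) is true.
      At e: \Diamond (\neg p \to q) is true.
    So \Box \Diamond (\neg p \to q) is true at a.

No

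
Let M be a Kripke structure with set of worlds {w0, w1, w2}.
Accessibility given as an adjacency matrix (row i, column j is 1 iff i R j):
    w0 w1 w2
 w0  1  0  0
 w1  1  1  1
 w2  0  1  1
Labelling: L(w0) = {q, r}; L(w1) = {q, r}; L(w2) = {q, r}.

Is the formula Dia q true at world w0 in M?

Yes

At w0: Dia q requires q at some successor in {w0}.
  q holds at w0, so Dia q is true at w0.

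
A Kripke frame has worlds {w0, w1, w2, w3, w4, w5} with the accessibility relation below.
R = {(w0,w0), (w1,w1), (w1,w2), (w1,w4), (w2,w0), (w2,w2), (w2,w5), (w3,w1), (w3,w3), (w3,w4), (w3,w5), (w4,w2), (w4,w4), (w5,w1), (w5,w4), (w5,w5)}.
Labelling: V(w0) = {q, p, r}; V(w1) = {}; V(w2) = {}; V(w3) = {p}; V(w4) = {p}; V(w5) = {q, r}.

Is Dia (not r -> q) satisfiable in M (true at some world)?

Let φ = Dia (not r -> q). Evaluate φ at each world:
  w0 (successors {w0}): φ is true.
  w1 (successors {w1, w2, w4}): φ is false.
  w2 (successors {w0, w2, w5}): φ is true.
  w3 (successors {w1, w3, w4, w5}): φ is true.
  w4 (successors {w2, w4}): φ is false.
  w5 (successors {w1, w4, w5}): φ is true.
Detail at w0 (witness):
  At w0: Dia (not r -> q) requires not r -> q at some successor in {w0}.
    not r -> q holds at w0, so Dia (not r -> q) is true at w0.

Yes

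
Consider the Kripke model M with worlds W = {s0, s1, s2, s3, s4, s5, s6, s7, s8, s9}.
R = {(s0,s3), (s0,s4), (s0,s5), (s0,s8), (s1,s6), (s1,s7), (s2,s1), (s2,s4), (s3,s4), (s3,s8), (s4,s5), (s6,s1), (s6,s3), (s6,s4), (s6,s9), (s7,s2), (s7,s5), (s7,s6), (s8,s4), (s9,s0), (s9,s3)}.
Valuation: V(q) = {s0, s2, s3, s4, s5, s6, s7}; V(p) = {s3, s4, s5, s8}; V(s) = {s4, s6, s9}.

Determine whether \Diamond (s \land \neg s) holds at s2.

No

At s2: \Diamond (s \land \neg s) requires s \land \neg s at some successor in {s1, s4}.
  At s1: s \land \neg s is false.
  At s4: s \land \neg s is false.
So \Diamond (s \land \neg s) is false at s2.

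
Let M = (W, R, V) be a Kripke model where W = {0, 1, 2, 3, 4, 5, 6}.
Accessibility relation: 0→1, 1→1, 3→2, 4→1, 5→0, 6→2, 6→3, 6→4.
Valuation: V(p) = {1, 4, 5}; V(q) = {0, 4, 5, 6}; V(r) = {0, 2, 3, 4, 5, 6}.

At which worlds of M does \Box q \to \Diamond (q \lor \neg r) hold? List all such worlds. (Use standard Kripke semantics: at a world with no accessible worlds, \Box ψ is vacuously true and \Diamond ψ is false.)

Recall that \Box ψ holds at a world iff ψ holds at every accessible world, and \Diamond ψ holds iff ψ holds at some accessible world.
Let φ = \Box q \to \Diamond (q \lor \neg r). Evaluate φ at each world:
  0 (successors {1}): φ is true.
  1 (successors {1}): φ is true.
  2 (successors ∅): φ is false.
  3 (successors {2}): φ is true.
  4 (successors {1}): φ is true.
  5 (successors {0}): φ is true.
  6 (successors {2, 3, 4}): φ is true.
For instance, at 1:
  At 1: \Box q is false, \Diamond (q \lor \neg r) is true, so \Box q \to \Diamond (q \lor \neg r) is true.
    At 1: \Box q requires q at every successor {1}.
      q fails at 1, so \Box q is false at 1.
    At 1: \Diamond (q \lor \neg r) requires q \lor \neg r at some successor in {1}.
      q \lor \neg r holds at 1, so \Diamond (q \lor \neg r) is true at 1.
Satisfying worlds: {0, 1, 3, 4, 5, 6}

0, 1, 3, 4, 5, 6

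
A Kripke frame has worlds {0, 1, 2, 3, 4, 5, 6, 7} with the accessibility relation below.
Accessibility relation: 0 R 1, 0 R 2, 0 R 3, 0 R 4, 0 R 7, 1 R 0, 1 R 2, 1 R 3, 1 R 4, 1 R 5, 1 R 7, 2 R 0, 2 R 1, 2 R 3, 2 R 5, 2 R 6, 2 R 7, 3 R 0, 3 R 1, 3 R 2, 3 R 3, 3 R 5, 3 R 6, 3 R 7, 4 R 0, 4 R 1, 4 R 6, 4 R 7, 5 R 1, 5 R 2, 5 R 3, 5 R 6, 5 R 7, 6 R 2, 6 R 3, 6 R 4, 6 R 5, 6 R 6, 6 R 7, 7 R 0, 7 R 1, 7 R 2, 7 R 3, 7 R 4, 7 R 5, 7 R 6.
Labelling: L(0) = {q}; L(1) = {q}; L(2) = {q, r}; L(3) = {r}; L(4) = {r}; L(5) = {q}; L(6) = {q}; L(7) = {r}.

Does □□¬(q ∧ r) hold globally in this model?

No

Recall that □ψ holds at a world iff ψ holds at every accessible world, and ◇ψ holds iff ψ holds at some accessible world.
Let φ = □□¬(q ∧ r). Evaluate φ at each world:
  0 (successors {1, 2, 3, 4, 7}): φ is false.
  1 (successors {0, 2, 3, 4, 5, 7}): φ is false.
  2 (successors {0, 1, 3, 5, 6, 7}): φ is false.
  3 (successors {0, 1, 2, 3, 5, 6, 7}): φ is false.
  4 (successors {0, 1, 6, 7}): φ is false.
  5 (successors {1, 2, 3, 6, 7}): φ is false.
  6 (successors {2, 3, 4, 5, 6, 7}): φ is false.
  7 (successors {0, 1, 2, 3, 4, 5, 6}): φ is false.
Detail at 0 (counterexample):
  At 0: □□¬(q ∧ r) requires □¬(q ∧ r) at every successor {1, 2, 3, 4, 7}.
    □¬(q ∧ r) fails at 1, so □□¬(q ∧ r) is false at 0.
      At 1: □¬(q ∧ r) requires ¬(q ∧ r) at every successor {0, 2, 3, 4, 5, 7}.
        ¬(q ∧ r) fails at 2, so □¬(q ∧ r) is false at 1.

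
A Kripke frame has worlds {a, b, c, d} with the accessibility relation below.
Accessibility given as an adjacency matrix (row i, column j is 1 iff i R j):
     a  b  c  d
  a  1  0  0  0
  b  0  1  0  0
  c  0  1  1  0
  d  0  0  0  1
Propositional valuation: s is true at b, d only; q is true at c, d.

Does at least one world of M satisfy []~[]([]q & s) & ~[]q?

Recall that []ψ holds at a world iff ψ holds at every accessible world, and <>ψ holds iff ψ holds at some accessible world.
Let φ = []~[]([]q & s) & ~[]q. Evaluate φ at each world:
  a (successors {a}): φ is true.
  b (successors {b}): φ is true.
  c (successors {b, c}): φ is true.
  d (successors {d}): φ is false.
Detail at a (witness):
  At a: []~[]([]q & s) is true, ~[]q is true, so []~[]([]q & s) & ~[]q is true.
    At a: []~[]([]q & s) requires ~[]([]q & s) at every successor {a}.
      At a: ~[]([]q & s) is true.
    So []~[]([]q & s) is true at a.
    At a: []q is false, so ~[]q is true.
      At a: []q requires q at every successor {a}.
        q fails at a, so []q is false at a.

Yes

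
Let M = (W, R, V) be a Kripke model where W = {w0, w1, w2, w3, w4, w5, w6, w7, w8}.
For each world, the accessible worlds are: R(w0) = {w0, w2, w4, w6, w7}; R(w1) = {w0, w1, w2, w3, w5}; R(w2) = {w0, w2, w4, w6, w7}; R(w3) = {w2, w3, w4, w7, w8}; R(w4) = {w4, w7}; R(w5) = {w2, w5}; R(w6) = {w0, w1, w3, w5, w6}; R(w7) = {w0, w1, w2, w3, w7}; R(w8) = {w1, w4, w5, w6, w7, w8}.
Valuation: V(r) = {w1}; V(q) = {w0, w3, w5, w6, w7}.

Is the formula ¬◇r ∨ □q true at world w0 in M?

Yes

At w0: ¬◇r is true, □q is false, so ¬◇r ∨ □q is true.
  At w0: ◇r is false, so ¬◇r is true.
    At w0: ◇r requires r at some successor in {w0, w2, w4, w6, w7}.
      At w0: r is false.
      At w2: r is false.
      At w4: r is false.
      At w6: r is false.
      At w7: r is false.
    So ◇r is false at w0.
  At w0: □q requires q at every successor {w0, w2, w4, w6, w7}.
    q fails at w2, so □q is false at w0.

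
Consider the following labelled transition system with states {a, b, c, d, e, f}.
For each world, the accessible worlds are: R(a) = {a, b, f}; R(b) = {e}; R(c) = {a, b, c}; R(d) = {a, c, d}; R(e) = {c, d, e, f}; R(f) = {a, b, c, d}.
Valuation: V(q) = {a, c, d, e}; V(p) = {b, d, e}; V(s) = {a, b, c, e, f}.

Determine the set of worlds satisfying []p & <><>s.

b

Let φ = []p & <><>s. Evaluate φ at each world:
  a (successors {a, b, f}): φ is false.
  b (successors {e}): φ is true.
  c (successors {a, b, c}): φ is false.
  d (successors {a, c, d}): φ is false.
  e (successors {c, d, e, f}): φ is false.
  f (successors {a, b, c, d}): φ is false.
For instance, at f:
  At f: []p is false, <><>s is true, so []p & <><>s is false.
    At f: []p requires p at every successor {a, b, c, d}.
      p fails at a, so []p is false at f.
    At f: <><>s requires <>s at some successor in {a, b, c, d}.
      <>s holds at a, so <><>s is true at f.
Satisfying worlds: {b}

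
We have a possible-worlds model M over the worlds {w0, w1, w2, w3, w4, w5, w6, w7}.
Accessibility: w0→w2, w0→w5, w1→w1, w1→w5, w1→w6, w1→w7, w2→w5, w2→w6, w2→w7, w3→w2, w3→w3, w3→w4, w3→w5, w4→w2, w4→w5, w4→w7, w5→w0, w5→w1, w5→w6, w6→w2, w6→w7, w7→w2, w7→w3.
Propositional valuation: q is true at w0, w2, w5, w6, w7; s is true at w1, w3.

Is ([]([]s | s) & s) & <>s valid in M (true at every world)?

Let φ = ([]([]s | s) & s) & <>s. Evaluate φ at each world:
  w0 (successors {w2, w5}): φ is false.
  w1 (successors {w1, w5, w6, w7}): φ is false.
  w2 (successors {w5, w6, w7}): φ is false.
  w3 (successors {w2, w3, w4, w5}): φ is false.
  w4 (successors {w2, w5, w7}): φ is false.
  w5 (successors {w0, w1, w6}): φ is false.
  w6 (successors {w2, w7}): φ is false.
  w7 (successors {w2, w3}): φ is false.
Detail at w0 (counterexample):
  At w0: []([]s | s) & s is false, <>s is false, so ([]([]s | s) & s) & <>s is false.
    At w0: []([]s | s) is false, s is false, so []([]s | s) & s is false.
      At w0: []([]s | s) requires []s | s at every successor {w2, w5}.
        []s | s fails at w2, so []([]s | s) is false at w0.
    At w0: <>s requires s at some successor in {w2, w5}.
      At w2: s is false.
      At w5: s is false.
    So <>s is false at w0.

No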